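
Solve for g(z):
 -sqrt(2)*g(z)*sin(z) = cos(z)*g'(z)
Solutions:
 g(z) = C1*cos(z)^(sqrt(2))


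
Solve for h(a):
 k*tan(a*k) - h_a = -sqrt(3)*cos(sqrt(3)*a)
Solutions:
 h(a) = C1 + k*Piecewise((-log(cos(a*k))/k, Ne(k, 0)), (0, True)) + sin(sqrt(3)*a)


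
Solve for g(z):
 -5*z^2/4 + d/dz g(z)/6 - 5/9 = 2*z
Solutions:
 g(z) = C1 + 5*z^3/2 + 6*z^2 + 10*z/3


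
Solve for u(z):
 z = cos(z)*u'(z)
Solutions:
 u(z) = C1 + Integral(z/cos(z), z)


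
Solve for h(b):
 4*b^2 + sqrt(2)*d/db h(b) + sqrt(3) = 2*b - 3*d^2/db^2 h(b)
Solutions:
 h(b) = C1 + C2*exp(-sqrt(2)*b/3) - 2*sqrt(2)*b^3/3 + sqrt(2)*b^2/2 + 6*b^2 - 18*sqrt(2)*b - 3*b - sqrt(6)*b/2


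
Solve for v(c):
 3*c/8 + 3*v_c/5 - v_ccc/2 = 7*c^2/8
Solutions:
 v(c) = C1 + C2*exp(-sqrt(30)*c/5) + C3*exp(sqrt(30)*c/5) + 35*c^3/72 - 5*c^2/16 + 175*c/72


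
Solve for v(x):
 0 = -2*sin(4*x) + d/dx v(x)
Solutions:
 v(x) = C1 - cos(4*x)/2


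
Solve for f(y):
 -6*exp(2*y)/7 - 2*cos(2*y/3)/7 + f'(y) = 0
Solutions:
 f(y) = C1 + 3*exp(2*y)/7 + 3*sin(2*y/3)/7


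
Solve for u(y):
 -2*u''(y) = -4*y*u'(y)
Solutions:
 u(y) = C1 + C2*erfi(y)


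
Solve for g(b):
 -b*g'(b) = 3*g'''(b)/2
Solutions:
 g(b) = C1 + Integral(C2*airyai(-2^(1/3)*3^(2/3)*b/3) + C3*airybi(-2^(1/3)*3^(2/3)*b/3), b)


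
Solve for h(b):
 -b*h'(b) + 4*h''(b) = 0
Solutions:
 h(b) = C1 + C2*erfi(sqrt(2)*b/4)


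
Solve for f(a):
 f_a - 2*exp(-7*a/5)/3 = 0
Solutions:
 f(a) = C1 - 10*exp(-7*a/5)/21


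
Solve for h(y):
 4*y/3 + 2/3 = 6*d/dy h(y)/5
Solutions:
 h(y) = C1 + 5*y^2/9 + 5*y/9


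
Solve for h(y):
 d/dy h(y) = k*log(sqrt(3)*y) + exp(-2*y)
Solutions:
 h(y) = C1 + k*y*log(y) + k*y*(-1 + log(3)/2) - exp(-2*y)/2


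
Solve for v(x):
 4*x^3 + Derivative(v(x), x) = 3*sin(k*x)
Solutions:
 v(x) = C1 - x^4 - 3*cos(k*x)/k


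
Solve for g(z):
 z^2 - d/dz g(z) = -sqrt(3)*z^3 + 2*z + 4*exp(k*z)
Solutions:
 g(z) = C1 + sqrt(3)*z^4/4 + z^3/3 - z^2 - 4*exp(k*z)/k


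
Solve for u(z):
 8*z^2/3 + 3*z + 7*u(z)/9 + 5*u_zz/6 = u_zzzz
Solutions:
 u(z) = C1*exp(-sqrt(3)*z*sqrt(5 + sqrt(137))/6) + C2*exp(sqrt(3)*z*sqrt(5 + sqrt(137))/6) + C3*sin(sqrt(3)*z*sqrt(-5 + sqrt(137))/6) + C4*cos(sqrt(3)*z*sqrt(-5 + sqrt(137))/6) - 24*z^2/7 - 27*z/7 + 360/49


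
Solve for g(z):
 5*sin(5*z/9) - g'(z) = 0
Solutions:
 g(z) = C1 - 9*cos(5*z/9)


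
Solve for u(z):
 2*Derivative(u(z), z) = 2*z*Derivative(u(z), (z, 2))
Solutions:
 u(z) = C1 + C2*z^2


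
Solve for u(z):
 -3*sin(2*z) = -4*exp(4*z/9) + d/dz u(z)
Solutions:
 u(z) = C1 + 9*exp(4*z/9) + 3*cos(2*z)/2


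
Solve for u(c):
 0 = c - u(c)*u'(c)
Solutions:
 u(c) = -sqrt(C1 + c^2)
 u(c) = sqrt(C1 + c^2)


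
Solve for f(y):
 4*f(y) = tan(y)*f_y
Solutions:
 f(y) = C1*sin(y)^4


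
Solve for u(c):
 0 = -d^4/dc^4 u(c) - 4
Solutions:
 u(c) = C1 + C2*c + C3*c^2 + C4*c^3 - c^4/6


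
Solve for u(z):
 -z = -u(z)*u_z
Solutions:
 u(z) = -sqrt(C1 + z^2)
 u(z) = sqrt(C1 + z^2)


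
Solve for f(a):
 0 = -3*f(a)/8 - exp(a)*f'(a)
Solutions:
 f(a) = C1*exp(3*exp(-a)/8)


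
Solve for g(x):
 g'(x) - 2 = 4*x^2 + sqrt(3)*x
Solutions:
 g(x) = C1 + 4*x^3/3 + sqrt(3)*x^2/2 + 2*x


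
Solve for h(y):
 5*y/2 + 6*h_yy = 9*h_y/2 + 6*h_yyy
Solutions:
 h(y) = C1 + 5*y^2/18 + 20*y/27 + (C2*sin(sqrt(2)*y/2) + C3*cos(sqrt(2)*y/2))*exp(y/2)


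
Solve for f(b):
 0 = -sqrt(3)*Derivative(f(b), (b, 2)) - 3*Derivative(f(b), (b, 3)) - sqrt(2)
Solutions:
 f(b) = C1 + C2*b + C3*exp(-sqrt(3)*b/3) - sqrt(6)*b^2/6


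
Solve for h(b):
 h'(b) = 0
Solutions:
 h(b) = C1


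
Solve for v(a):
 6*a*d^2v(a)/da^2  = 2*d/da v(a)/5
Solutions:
 v(a) = C1 + C2*a^(16/15)


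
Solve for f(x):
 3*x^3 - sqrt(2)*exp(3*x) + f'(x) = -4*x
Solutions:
 f(x) = C1 - 3*x^4/4 - 2*x^2 + sqrt(2)*exp(3*x)/3


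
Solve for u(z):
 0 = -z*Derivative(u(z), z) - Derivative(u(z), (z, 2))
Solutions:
 u(z) = C1 + C2*erf(sqrt(2)*z/2)


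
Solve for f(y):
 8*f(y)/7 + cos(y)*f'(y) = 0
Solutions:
 f(y) = C1*(sin(y) - 1)^(4/7)/(sin(y) + 1)^(4/7)


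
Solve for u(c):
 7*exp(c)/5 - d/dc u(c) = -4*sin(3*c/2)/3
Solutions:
 u(c) = C1 + 7*exp(c)/5 - 8*cos(3*c/2)/9


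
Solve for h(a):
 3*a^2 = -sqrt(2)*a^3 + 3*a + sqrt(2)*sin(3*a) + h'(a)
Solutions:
 h(a) = C1 + sqrt(2)*a^4/4 + a^3 - 3*a^2/2 + sqrt(2)*cos(3*a)/3


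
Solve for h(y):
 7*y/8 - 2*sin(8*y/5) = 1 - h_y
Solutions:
 h(y) = C1 - 7*y^2/16 + y - 5*cos(8*y/5)/4


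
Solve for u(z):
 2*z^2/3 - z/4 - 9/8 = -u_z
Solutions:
 u(z) = C1 - 2*z^3/9 + z^2/8 + 9*z/8


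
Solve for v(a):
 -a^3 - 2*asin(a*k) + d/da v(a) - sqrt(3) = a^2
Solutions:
 v(a) = C1 + a^4/4 + a^3/3 + sqrt(3)*a + 2*Piecewise((a*asin(a*k) + sqrt(-a^2*k^2 + 1)/k, Ne(k, 0)), (0, True))


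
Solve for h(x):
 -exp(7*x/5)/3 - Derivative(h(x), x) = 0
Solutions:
 h(x) = C1 - 5*exp(7*x/5)/21


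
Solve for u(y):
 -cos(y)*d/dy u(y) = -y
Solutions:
 u(y) = C1 + Integral(y/cos(y), y)


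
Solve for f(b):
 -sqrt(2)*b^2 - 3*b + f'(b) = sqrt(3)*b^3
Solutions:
 f(b) = C1 + sqrt(3)*b^4/4 + sqrt(2)*b^3/3 + 3*b^2/2


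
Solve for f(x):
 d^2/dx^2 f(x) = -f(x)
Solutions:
 f(x) = C1*sin(x) + C2*cos(x)


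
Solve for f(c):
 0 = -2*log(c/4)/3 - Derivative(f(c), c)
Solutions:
 f(c) = C1 - 2*c*log(c)/3 + 2*c/3 + 4*c*log(2)/3


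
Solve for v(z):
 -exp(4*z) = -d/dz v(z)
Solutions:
 v(z) = C1 + exp(4*z)/4


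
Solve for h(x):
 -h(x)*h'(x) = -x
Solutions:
 h(x) = -sqrt(C1 + x^2)
 h(x) = sqrt(C1 + x^2)


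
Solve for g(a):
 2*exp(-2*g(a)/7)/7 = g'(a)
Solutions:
 g(a) = 7*log(-sqrt(C1 + 2*a)) - 7*log(7) + 7*log(2)/2
 g(a) = 7*log(C1 + 2*a)/2 - 7*log(7) + 7*log(2)/2


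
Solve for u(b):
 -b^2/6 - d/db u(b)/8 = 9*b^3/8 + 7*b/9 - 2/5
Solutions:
 u(b) = C1 - 9*b^4/4 - 4*b^3/9 - 28*b^2/9 + 16*b/5


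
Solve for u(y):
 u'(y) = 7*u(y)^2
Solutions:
 u(y) = -1/(C1 + 7*y)


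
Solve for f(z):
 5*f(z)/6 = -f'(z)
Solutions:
 f(z) = C1*exp(-5*z/6)


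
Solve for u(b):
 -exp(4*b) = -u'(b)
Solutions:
 u(b) = C1 + exp(4*b)/4


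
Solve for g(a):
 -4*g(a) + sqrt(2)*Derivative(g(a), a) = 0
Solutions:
 g(a) = C1*exp(2*sqrt(2)*a)


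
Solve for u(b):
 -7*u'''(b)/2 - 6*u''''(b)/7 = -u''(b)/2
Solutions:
 u(b) = C1 + C2*b + C3*exp(b*(-49 + sqrt(2737))/24) + C4*exp(-b*(49 + sqrt(2737))/24)


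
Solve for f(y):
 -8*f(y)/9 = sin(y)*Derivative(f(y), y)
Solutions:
 f(y) = C1*(cos(y) + 1)^(4/9)/(cos(y) - 1)^(4/9)


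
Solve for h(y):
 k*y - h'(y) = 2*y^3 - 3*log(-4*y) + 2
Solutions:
 h(y) = C1 + k*y^2/2 - y^4/2 + 3*y*log(-y) + y*(-5 + 6*log(2))


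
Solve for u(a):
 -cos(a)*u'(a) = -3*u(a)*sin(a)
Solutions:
 u(a) = C1/cos(a)^3


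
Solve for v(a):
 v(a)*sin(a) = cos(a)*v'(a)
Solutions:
 v(a) = C1/cos(a)


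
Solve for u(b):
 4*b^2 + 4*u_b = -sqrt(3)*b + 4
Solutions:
 u(b) = C1 - b^3/3 - sqrt(3)*b^2/8 + b


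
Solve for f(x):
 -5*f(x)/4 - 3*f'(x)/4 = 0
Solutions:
 f(x) = C1*exp(-5*x/3)


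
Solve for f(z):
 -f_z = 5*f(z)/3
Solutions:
 f(z) = C1*exp(-5*z/3)


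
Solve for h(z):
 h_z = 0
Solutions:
 h(z) = C1


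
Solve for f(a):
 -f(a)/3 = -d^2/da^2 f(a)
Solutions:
 f(a) = C1*exp(-sqrt(3)*a/3) + C2*exp(sqrt(3)*a/3)


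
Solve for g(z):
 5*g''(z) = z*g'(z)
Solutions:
 g(z) = C1 + C2*erfi(sqrt(10)*z/10)


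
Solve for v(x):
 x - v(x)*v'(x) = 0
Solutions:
 v(x) = -sqrt(C1 + x^2)
 v(x) = sqrt(C1 + x^2)


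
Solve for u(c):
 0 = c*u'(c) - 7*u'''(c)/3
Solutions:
 u(c) = C1 + Integral(C2*airyai(3^(1/3)*7^(2/3)*c/7) + C3*airybi(3^(1/3)*7^(2/3)*c/7), c)


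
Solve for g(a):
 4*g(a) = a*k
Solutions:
 g(a) = a*k/4


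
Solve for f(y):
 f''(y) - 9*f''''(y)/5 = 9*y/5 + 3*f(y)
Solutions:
 f(y) = -3*y/5 + (C1*sin(3^(3/4)*5^(1/4)*y*sin(atan(sqrt(515)/5)/2)/3) + C2*cos(3^(3/4)*5^(1/4)*y*sin(atan(sqrt(515)/5)/2)/3))*exp(-3^(3/4)*5^(1/4)*y*cos(atan(sqrt(515)/5)/2)/3) + (C3*sin(3^(3/4)*5^(1/4)*y*sin(atan(sqrt(515)/5)/2)/3) + C4*cos(3^(3/4)*5^(1/4)*y*sin(atan(sqrt(515)/5)/2)/3))*exp(3^(3/4)*5^(1/4)*y*cos(atan(sqrt(515)/5)/2)/3)


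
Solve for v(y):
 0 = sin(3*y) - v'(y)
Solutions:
 v(y) = C1 - cos(3*y)/3


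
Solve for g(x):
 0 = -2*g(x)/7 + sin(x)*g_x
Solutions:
 g(x) = C1*(cos(x) - 1)^(1/7)/(cos(x) + 1)^(1/7)


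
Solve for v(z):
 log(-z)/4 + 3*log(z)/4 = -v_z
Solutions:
 v(z) = C1 - z*log(z) + z*(1 - I*pi/4)


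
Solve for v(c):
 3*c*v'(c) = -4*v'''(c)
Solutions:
 v(c) = C1 + Integral(C2*airyai(-6^(1/3)*c/2) + C3*airybi(-6^(1/3)*c/2), c)


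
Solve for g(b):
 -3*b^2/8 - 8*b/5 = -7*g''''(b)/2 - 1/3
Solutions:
 g(b) = C1 + C2*b + C3*b^2 + C4*b^3 + b^6/3360 + 2*b^5/525 - b^4/252


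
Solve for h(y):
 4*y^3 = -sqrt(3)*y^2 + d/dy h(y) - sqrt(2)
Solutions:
 h(y) = C1 + y^4 + sqrt(3)*y^3/3 + sqrt(2)*y


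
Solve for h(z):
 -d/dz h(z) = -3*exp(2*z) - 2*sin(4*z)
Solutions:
 h(z) = C1 + 3*exp(2*z)/2 - cos(4*z)/2


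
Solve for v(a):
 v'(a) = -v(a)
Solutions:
 v(a) = C1*exp(-a)


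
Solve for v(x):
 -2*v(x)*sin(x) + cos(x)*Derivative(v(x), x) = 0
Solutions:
 v(x) = C1/cos(x)^2


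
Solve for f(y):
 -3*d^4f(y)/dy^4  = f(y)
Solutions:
 f(y) = (C1*sin(sqrt(2)*3^(3/4)*y/6) + C2*cos(sqrt(2)*3^(3/4)*y/6))*exp(-sqrt(2)*3^(3/4)*y/6) + (C3*sin(sqrt(2)*3^(3/4)*y/6) + C4*cos(sqrt(2)*3^(3/4)*y/6))*exp(sqrt(2)*3^(3/4)*y/6)


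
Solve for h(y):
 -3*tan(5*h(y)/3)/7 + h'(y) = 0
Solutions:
 h(y) = -3*asin(C1*exp(5*y/7))/5 + 3*pi/5
 h(y) = 3*asin(C1*exp(5*y/7))/5


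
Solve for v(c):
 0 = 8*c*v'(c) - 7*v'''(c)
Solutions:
 v(c) = C1 + Integral(C2*airyai(2*7^(2/3)*c/7) + C3*airybi(2*7^(2/3)*c/7), c)


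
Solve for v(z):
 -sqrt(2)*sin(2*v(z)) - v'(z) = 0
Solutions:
 v(z) = pi - acos((-C1 - exp(4*sqrt(2)*z))/(C1 - exp(4*sqrt(2)*z)))/2
 v(z) = acos((-C1 - exp(4*sqrt(2)*z))/(C1 - exp(4*sqrt(2)*z)))/2


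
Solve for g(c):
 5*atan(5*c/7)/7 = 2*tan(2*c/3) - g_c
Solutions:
 g(c) = C1 - 5*c*atan(5*c/7)/7 + log(25*c^2 + 49)/2 - 3*log(cos(2*c/3))


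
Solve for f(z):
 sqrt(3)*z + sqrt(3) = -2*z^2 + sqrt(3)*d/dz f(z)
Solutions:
 f(z) = C1 + 2*sqrt(3)*z^3/9 + z^2/2 + z


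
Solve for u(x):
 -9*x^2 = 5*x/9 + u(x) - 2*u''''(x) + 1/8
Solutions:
 u(x) = C1*exp(-2^(3/4)*x/2) + C2*exp(2^(3/4)*x/2) + C3*sin(2^(3/4)*x/2) + C4*cos(2^(3/4)*x/2) - 9*x^2 - 5*x/9 - 1/8


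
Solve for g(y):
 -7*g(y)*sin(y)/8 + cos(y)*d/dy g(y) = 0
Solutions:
 g(y) = C1/cos(y)^(7/8)


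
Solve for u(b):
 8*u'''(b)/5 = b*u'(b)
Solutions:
 u(b) = C1 + Integral(C2*airyai(5^(1/3)*b/2) + C3*airybi(5^(1/3)*b/2), b)


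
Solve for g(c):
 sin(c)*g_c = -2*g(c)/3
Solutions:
 g(c) = C1*(cos(c) + 1)^(1/3)/(cos(c) - 1)^(1/3)


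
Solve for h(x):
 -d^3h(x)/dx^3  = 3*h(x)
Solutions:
 h(x) = C3*exp(-3^(1/3)*x) + (C1*sin(3^(5/6)*x/2) + C2*cos(3^(5/6)*x/2))*exp(3^(1/3)*x/2)


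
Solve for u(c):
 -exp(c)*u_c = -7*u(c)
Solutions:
 u(c) = C1*exp(-7*exp(-c))


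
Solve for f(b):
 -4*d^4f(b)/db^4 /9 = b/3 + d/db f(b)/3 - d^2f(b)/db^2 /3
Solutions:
 f(b) = C1 + C2*exp(b*((2*sqrt(2) + 3)^(-1/3) + (2*sqrt(2) + 3)^(1/3))/4)*sin(sqrt(3)*b*(-(2*sqrt(2) + 3)^(1/3) + (2*sqrt(2) + 3)^(-1/3))/4) + C3*exp(b*((2*sqrt(2) + 3)^(-1/3) + (2*sqrt(2) + 3)^(1/3))/4)*cos(sqrt(3)*b*(-(2*sqrt(2) + 3)^(1/3) + (2*sqrt(2) + 3)^(-1/3))/4) + C4*exp(-b*((2*sqrt(2) + 3)^(-1/3) + (2*sqrt(2) + 3)^(1/3))/2) - b^2/2 - b


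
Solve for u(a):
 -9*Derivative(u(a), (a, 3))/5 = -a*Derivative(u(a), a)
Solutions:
 u(a) = C1 + Integral(C2*airyai(15^(1/3)*a/3) + C3*airybi(15^(1/3)*a/3), a)


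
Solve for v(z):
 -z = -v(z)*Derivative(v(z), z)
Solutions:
 v(z) = -sqrt(C1 + z^2)
 v(z) = sqrt(C1 + z^2)


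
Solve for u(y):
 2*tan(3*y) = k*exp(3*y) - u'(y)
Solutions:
 u(y) = C1 + k*exp(3*y)/3 + 2*log(cos(3*y))/3


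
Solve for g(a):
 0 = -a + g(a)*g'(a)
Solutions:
 g(a) = -sqrt(C1 + a^2)
 g(a) = sqrt(C1 + a^2)


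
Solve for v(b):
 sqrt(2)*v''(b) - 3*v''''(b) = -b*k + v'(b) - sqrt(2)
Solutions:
 v(b) = C1 + C2*exp(b*(2*2^(5/6)/(sqrt(81 - 8*sqrt(2)) + 9)^(1/3) + 2^(2/3)*(sqrt(81 - 8*sqrt(2)) + 9)^(1/3))/12)*sin(sqrt(3)*b*(-2*2^(5/6)/(sqrt(81 - 8*sqrt(2)) + 9)^(1/3) + 2^(2/3)*(sqrt(81 - 8*sqrt(2)) + 9)^(1/3))/12) + C3*exp(b*(2*2^(5/6)/(sqrt(81 - 8*sqrt(2)) + 9)^(1/3) + 2^(2/3)*(sqrt(81 - 8*sqrt(2)) + 9)^(1/3))/12)*cos(sqrt(3)*b*(-2*2^(5/6)/(sqrt(81 - 8*sqrt(2)) + 9)^(1/3) + 2^(2/3)*(sqrt(81 - 8*sqrt(2)) + 9)^(1/3))/12) + C4*exp(-b*(2*2^(5/6)/(sqrt(81 - 8*sqrt(2)) + 9)^(1/3) + 2^(2/3)*(sqrt(81 - 8*sqrt(2)) + 9)^(1/3))/6) + b^2*k/2 + sqrt(2)*b*k + sqrt(2)*b


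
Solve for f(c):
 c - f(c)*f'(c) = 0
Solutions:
 f(c) = -sqrt(C1 + c^2)
 f(c) = sqrt(C1 + c^2)


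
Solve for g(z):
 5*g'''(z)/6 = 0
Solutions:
 g(z) = C1 + C2*z + C3*z^2


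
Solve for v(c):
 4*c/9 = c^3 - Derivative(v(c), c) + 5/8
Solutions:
 v(c) = C1 + c^4/4 - 2*c^2/9 + 5*c/8


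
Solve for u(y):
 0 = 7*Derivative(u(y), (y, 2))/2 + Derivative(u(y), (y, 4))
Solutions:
 u(y) = C1 + C2*y + C3*sin(sqrt(14)*y/2) + C4*cos(sqrt(14)*y/2)


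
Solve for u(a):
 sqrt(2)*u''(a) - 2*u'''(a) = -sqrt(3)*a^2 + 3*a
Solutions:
 u(a) = C1 + C2*a + C3*exp(sqrt(2)*a/2) - sqrt(6)*a^4/24 + a^3*(-4*sqrt(3) + 3*sqrt(2))/12 + a^2*(3/2 - sqrt(6))


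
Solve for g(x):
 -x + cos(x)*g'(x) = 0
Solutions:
 g(x) = C1 + Integral(x/cos(x), x)


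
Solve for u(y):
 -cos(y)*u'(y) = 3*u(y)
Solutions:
 u(y) = C1*(sin(y) - 1)^(3/2)/(sin(y) + 1)^(3/2)


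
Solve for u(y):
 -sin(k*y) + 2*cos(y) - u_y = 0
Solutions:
 u(y) = C1 + 2*sin(y) + cos(k*y)/k


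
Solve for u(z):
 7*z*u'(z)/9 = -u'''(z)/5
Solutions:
 u(z) = C1 + Integral(C2*airyai(-105^(1/3)*z/3) + C3*airybi(-105^(1/3)*z/3), z)


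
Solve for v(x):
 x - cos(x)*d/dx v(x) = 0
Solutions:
 v(x) = C1 + Integral(x/cos(x), x)


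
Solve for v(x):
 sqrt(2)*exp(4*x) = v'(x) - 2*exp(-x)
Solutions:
 v(x) = C1 + sqrt(2)*exp(4*x)/4 - 2*exp(-x)


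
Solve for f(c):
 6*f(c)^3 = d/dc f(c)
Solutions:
 f(c) = -sqrt(2)*sqrt(-1/(C1 + 6*c))/2
 f(c) = sqrt(2)*sqrt(-1/(C1 + 6*c))/2


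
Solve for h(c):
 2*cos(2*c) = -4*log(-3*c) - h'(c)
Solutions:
 h(c) = C1 - 4*c*log(-c) - 4*c*log(3) + 4*c - sin(2*c)


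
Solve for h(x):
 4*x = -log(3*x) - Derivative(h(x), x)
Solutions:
 h(x) = C1 - 2*x^2 - x*log(x) - x*log(3) + x


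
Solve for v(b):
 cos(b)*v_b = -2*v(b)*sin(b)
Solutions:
 v(b) = C1*cos(b)^2


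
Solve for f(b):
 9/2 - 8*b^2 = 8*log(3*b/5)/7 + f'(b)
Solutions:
 f(b) = C1 - 8*b^3/3 - 8*b*log(b)/7 - 8*b*log(3)/7 + 8*b*log(5)/7 + 79*b/14


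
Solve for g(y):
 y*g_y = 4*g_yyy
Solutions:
 g(y) = C1 + Integral(C2*airyai(2^(1/3)*y/2) + C3*airybi(2^(1/3)*y/2), y)


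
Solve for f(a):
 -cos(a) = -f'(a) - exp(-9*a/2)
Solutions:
 f(a) = C1 + sin(a) + 2*exp(-9*a/2)/9


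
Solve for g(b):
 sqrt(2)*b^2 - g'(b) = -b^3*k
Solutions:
 g(b) = C1 + b^4*k/4 + sqrt(2)*b^3/3


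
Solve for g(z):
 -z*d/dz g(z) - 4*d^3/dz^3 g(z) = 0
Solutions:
 g(z) = C1 + Integral(C2*airyai(-2^(1/3)*z/2) + C3*airybi(-2^(1/3)*z/2), z)


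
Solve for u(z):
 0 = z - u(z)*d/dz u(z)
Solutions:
 u(z) = -sqrt(C1 + z^2)
 u(z) = sqrt(C1 + z^2)


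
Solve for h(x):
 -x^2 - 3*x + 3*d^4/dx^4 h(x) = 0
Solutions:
 h(x) = C1 + C2*x + C3*x^2 + C4*x^3 + x^6/1080 + x^5/120


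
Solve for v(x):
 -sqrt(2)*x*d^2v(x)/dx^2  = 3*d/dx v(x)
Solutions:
 v(x) = C1 + C2*x^(1 - 3*sqrt(2)/2)


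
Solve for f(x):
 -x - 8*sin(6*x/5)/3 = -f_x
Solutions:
 f(x) = C1 + x^2/2 - 20*cos(6*x/5)/9


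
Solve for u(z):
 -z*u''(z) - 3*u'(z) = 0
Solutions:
 u(z) = C1 + C2/z^2


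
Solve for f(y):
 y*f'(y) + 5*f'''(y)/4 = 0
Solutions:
 f(y) = C1 + Integral(C2*airyai(-10^(2/3)*y/5) + C3*airybi(-10^(2/3)*y/5), y)


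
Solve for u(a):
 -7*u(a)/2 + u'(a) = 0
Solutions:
 u(a) = C1*exp(7*a/2)


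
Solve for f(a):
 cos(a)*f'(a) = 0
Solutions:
 f(a) = C1


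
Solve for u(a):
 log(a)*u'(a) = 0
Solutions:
 u(a) = C1


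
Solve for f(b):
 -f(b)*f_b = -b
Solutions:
 f(b) = -sqrt(C1 + b^2)
 f(b) = sqrt(C1 + b^2)


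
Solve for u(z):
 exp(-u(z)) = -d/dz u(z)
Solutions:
 u(z) = log(C1 - z)


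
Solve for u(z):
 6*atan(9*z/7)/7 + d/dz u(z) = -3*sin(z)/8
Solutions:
 u(z) = C1 - 6*z*atan(9*z/7)/7 + log(81*z^2 + 49)/3 + 3*cos(z)/8


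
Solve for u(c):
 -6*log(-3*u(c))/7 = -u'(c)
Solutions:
 -7*Integral(1/(log(-_y) + log(3)), (_y, u(c)))/6 = C1 - c


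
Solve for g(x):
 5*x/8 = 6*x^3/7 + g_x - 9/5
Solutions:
 g(x) = C1 - 3*x^4/14 + 5*x^2/16 + 9*x/5


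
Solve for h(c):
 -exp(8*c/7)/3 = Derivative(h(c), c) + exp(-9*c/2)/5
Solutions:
 h(c) = C1 - 7*exp(8*c/7)/24 + 2*exp(-9*c/2)/45


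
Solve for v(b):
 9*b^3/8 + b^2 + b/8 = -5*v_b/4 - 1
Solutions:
 v(b) = C1 - 9*b^4/40 - 4*b^3/15 - b^2/20 - 4*b/5


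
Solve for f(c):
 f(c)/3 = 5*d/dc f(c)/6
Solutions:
 f(c) = C1*exp(2*c/5)


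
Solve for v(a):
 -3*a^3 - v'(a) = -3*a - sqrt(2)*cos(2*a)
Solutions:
 v(a) = C1 - 3*a^4/4 + 3*a^2/2 + sqrt(2)*sin(2*a)/2


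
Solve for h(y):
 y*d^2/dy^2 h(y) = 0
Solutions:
 h(y) = C1 + C2*y


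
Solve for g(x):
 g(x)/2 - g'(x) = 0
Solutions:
 g(x) = C1*exp(x/2)


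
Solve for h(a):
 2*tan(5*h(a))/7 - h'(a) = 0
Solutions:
 h(a) = -asin(C1*exp(10*a/7))/5 + pi/5
 h(a) = asin(C1*exp(10*a/7))/5


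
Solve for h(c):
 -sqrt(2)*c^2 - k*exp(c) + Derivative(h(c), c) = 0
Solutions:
 h(c) = C1 + sqrt(2)*c^3/3 + k*exp(c)


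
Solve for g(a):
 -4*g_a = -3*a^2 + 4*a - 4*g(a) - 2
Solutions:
 g(a) = C1*exp(a) - 3*a^2/4 - a/2 - 1


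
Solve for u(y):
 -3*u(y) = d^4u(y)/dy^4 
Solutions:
 u(y) = (C1*sin(sqrt(2)*3^(1/4)*y/2) + C2*cos(sqrt(2)*3^(1/4)*y/2))*exp(-sqrt(2)*3^(1/4)*y/2) + (C3*sin(sqrt(2)*3^(1/4)*y/2) + C4*cos(sqrt(2)*3^(1/4)*y/2))*exp(sqrt(2)*3^(1/4)*y/2)


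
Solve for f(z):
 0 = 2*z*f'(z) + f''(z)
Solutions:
 f(z) = C1 + C2*erf(z)


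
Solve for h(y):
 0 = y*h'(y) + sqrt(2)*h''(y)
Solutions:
 h(y) = C1 + C2*erf(2^(1/4)*y/2)


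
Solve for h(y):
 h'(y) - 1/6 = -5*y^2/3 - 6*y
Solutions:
 h(y) = C1 - 5*y^3/9 - 3*y^2 + y/6


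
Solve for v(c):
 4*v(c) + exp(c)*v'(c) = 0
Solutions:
 v(c) = C1*exp(4*exp(-c))


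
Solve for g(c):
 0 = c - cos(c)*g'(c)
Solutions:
 g(c) = C1 + Integral(c/cos(c), c)


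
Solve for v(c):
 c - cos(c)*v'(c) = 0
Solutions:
 v(c) = C1 + Integral(c/cos(c), c)


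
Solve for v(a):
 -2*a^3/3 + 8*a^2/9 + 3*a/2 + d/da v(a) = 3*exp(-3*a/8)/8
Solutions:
 v(a) = C1 + a^4/6 - 8*a^3/27 - 3*a^2/4 - 1/exp(a)^(3/8)


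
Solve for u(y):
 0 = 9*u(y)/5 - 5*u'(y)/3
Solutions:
 u(y) = C1*exp(27*y/25)


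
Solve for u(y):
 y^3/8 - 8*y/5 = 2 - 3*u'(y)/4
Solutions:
 u(y) = C1 - y^4/24 + 16*y^2/15 + 8*y/3


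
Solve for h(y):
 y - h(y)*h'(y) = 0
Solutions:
 h(y) = -sqrt(C1 + y^2)
 h(y) = sqrt(C1 + y^2)


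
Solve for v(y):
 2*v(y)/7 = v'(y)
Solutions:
 v(y) = C1*exp(2*y/7)


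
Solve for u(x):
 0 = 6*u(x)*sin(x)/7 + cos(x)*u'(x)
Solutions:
 u(x) = C1*cos(x)^(6/7)


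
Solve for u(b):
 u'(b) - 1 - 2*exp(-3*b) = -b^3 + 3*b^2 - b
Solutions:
 u(b) = C1 - b^4/4 + b^3 - b^2/2 + b - 2*exp(-3*b)/3


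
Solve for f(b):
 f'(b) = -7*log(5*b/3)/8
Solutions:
 f(b) = C1 - 7*b*log(b)/8 - 7*b*log(5)/8 + 7*b/8 + 7*b*log(3)/8


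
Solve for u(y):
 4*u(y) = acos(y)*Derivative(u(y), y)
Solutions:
 u(y) = C1*exp(4*Integral(1/acos(y), y))


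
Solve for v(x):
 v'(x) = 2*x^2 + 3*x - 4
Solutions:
 v(x) = C1 + 2*x^3/3 + 3*x^2/2 - 4*x


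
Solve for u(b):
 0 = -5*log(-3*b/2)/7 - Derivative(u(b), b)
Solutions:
 u(b) = C1 - 5*b*log(-b)/7 + 5*b*(-log(3) + log(2) + 1)/7


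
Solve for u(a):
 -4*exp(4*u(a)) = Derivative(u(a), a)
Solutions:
 u(a) = log(-I*(1/(C1 + 16*a))^(1/4))
 u(a) = log(I*(1/(C1 + 16*a))^(1/4))
 u(a) = log(-(1/(C1 + 16*a))^(1/4))
 u(a) = log(1/(C1 + 16*a))/4


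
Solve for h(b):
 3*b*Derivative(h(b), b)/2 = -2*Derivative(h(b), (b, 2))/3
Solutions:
 h(b) = C1 + C2*erf(3*sqrt(2)*b/4)


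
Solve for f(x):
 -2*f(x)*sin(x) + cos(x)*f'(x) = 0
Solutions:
 f(x) = C1/cos(x)^2


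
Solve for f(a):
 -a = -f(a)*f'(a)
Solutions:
 f(a) = -sqrt(C1 + a^2)
 f(a) = sqrt(C1 + a^2)


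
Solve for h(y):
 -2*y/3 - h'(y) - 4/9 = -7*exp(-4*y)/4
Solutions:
 h(y) = C1 - y^2/3 - 4*y/9 - 7*exp(-4*y)/16


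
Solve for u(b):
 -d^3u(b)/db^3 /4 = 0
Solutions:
 u(b) = C1 + C2*b + C3*b^2


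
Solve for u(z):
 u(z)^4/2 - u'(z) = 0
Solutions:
 u(z) = 2^(1/3)*(-1/(C1 + 3*z))^(1/3)
 u(z) = 2^(1/3)*(-1/(C1 + z))^(1/3)*(-3^(2/3) - 3*3^(1/6)*I)/6
 u(z) = 2^(1/3)*(-1/(C1 + z))^(1/3)*(-3^(2/3) + 3*3^(1/6)*I)/6


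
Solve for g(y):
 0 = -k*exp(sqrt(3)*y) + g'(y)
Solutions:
 g(y) = C1 + sqrt(3)*k*exp(sqrt(3)*y)/3


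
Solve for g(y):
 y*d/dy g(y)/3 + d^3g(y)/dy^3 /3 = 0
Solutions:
 g(y) = C1 + Integral(C2*airyai(-y) + C3*airybi(-y), y)


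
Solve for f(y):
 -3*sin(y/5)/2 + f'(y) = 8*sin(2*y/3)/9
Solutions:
 f(y) = C1 - 15*cos(y/5)/2 - 4*cos(2*y/3)/3


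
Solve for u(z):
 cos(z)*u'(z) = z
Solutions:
 u(z) = C1 + Integral(z/cos(z), z)


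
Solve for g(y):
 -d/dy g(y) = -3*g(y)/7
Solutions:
 g(y) = C1*exp(3*y/7)


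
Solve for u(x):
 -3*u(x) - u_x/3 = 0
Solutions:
 u(x) = C1*exp(-9*x)


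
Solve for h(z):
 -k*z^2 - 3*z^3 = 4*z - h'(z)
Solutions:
 h(z) = C1 + k*z^3/3 + 3*z^4/4 + 2*z^2


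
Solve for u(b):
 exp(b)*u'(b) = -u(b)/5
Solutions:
 u(b) = C1*exp(exp(-b)/5)


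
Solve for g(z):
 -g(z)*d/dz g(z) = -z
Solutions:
 g(z) = -sqrt(C1 + z^2)
 g(z) = sqrt(C1 + z^2)


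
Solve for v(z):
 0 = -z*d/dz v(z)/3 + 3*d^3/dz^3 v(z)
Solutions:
 v(z) = C1 + Integral(C2*airyai(3^(1/3)*z/3) + C3*airybi(3^(1/3)*z/3), z)


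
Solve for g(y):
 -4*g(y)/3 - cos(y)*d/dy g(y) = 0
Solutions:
 g(y) = C1*(sin(y) - 1)^(2/3)/(sin(y) + 1)^(2/3)


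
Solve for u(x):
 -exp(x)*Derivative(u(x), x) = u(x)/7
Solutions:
 u(x) = C1*exp(exp(-x)/7)


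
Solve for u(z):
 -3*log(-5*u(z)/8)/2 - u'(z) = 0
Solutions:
 2*Integral(1/(log(-_y) - 3*log(2) + log(5)), (_y, u(z)))/3 = C1 - z


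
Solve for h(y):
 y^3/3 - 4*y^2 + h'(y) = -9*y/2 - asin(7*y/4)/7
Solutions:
 h(y) = C1 - y^4/12 + 4*y^3/3 - 9*y^2/4 - y*asin(7*y/4)/7 - sqrt(16 - 49*y^2)/49


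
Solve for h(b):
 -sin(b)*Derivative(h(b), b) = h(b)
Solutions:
 h(b) = C1*sqrt(cos(b) + 1)/sqrt(cos(b) - 1)


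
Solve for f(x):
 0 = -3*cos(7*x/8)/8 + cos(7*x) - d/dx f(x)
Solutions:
 f(x) = C1 - 3*sin(7*x/8)/7 + sin(7*x)/7


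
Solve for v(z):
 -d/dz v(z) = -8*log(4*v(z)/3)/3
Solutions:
 -3*Integral(1/(log(_y) - log(3) + 2*log(2)), (_y, v(z)))/8 = C1 - z


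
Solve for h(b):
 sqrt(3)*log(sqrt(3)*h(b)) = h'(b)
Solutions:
 -2*sqrt(3)*Integral(1/(2*log(_y) + log(3)), (_y, h(b)))/3 = C1 - b


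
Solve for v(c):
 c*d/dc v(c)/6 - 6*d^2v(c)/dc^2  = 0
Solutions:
 v(c) = C1 + C2*erfi(sqrt(2)*c/12)


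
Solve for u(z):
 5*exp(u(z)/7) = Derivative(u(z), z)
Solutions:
 u(z) = 7*log(-1/(C1 + 5*z)) + 7*log(7)


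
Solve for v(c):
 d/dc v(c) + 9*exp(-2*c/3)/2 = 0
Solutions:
 v(c) = C1 + 27*exp(-2*c/3)/4


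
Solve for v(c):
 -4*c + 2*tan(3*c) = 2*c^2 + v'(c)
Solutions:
 v(c) = C1 - 2*c^3/3 - 2*c^2 - 2*log(cos(3*c))/3


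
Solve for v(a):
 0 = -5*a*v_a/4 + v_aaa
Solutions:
 v(a) = C1 + Integral(C2*airyai(10^(1/3)*a/2) + C3*airybi(10^(1/3)*a/2), a)


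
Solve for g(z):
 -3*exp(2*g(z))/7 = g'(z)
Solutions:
 g(z) = log(-sqrt(1/(C1 + 3*z))) - log(2) + log(14)/2
 g(z) = log(1/(C1 + 3*z))/2 - log(2) + log(14)/2


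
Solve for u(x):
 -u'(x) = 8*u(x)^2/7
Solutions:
 u(x) = 7/(C1 + 8*x)


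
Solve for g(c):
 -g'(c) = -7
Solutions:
 g(c) = C1 + 7*c


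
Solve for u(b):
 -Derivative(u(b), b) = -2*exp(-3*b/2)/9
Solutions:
 u(b) = C1 - 4*exp(-3*b/2)/27


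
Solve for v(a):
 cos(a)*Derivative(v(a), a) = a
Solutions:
 v(a) = C1 + Integral(a/cos(a), a)


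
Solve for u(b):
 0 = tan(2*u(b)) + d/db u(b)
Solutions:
 u(b) = -asin(C1*exp(-2*b))/2 + pi/2
 u(b) = asin(C1*exp(-2*b))/2


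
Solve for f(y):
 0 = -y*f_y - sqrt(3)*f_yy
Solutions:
 f(y) = C1 + C2*erf(sqrt(2)*3^(3/4)*y/6)


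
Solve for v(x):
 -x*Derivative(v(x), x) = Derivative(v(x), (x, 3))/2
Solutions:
 v(x) = C1 + Integral(C2*airyai(-2^(1/3)*x) + C3*airybi(-2^(1/3)*x), x)


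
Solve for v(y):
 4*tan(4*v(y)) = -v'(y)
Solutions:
 v(y) = -asin(C1*exp(-16*y))/4 + pi/4
 v(y) = asin(C1*exp(-16*y))/4


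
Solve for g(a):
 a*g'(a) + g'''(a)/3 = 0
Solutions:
 g(a) = C1 + Integral(C2*airyai(-3^(1/3)*a) + C3*airybi(-3^(1/3)*a), a)


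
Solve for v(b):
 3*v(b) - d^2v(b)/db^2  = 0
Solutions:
 v(b) = C1*exp(-sqrt(3)*b) + C2*exp(sqrt(3)*b)


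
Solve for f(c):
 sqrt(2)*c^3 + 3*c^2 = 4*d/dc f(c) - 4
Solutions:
 f(c) = C1 + sqrt(2)*c^4/16 + c^3/4 + c


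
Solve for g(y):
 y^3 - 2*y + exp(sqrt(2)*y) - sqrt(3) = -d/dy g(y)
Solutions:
 g(y) = C1 - y^4/4 + y^2 + sqrt(3)*y - sqrt(2)*exp(sqrt(2)*y)/2


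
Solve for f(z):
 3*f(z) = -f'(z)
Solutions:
 f(z) = C1*exp(-3*z)


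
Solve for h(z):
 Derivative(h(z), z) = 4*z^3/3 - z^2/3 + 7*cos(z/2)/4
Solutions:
 h(z) = C1 + z^4/3 - z^3/9 + 7*sin(z/2)/2


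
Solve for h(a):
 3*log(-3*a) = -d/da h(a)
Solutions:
 h(a) = C1 - 3*a*log(-a) + 3*a*(1 - log(3))


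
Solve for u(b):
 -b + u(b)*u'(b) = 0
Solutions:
 u(b) = -sqrt(C1 + b^2)
 u(b) = sqrt(C1 + b^2)


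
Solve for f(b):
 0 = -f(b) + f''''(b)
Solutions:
 f(b) = C1*exp(-b) + C2*exp(b) + C3*sin(b) + C4*cos(b)


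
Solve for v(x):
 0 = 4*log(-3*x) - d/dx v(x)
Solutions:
 v(x) = C1 + 4*x*log(-x) + 4*x*(-1 + log(3))


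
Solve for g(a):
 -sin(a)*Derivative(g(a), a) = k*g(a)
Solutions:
 g(a) = C1*exp(k*(-log(cos(a) - 1) + log(cos(a) + 1))/2)


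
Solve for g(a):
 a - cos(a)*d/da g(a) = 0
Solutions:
 g(a) = C1 + Integral(a/cos(a), a)


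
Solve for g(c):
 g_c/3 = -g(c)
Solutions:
 g(c) = C1*exp(-3*c)


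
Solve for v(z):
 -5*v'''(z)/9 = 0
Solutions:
 v(z) = C1 + C2*z + C3*z^2


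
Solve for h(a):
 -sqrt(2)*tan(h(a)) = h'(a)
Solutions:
 h(a) = pi - asin(C1*exp(-sqrt(2)*a))
 h(a) = asin(C1*exp(-sqrt(2)*a))


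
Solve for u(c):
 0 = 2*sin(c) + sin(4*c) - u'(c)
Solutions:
 u(c) = C1 - 2*cos(c) - cos(4*c)/4


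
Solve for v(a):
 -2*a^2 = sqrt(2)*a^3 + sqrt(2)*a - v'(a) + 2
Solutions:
 v(a) = C1 + sqrt(2)*a^4/4 + 2*a^3/3 + sqrt(2)*a^2/2 + 2*a


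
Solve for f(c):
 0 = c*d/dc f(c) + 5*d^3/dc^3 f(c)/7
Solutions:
 f(c) = C1 + Integral(C2*airyai(-5^(2/3)*7^(1/3)*c/5) + C3*airybi(-5^(2/3)*7^(1/3)*c/5), c)


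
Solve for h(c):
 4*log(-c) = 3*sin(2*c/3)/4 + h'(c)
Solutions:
 h(c) = C1 + 4*c*log(-c) - 4*c + 9*cos(2*c/3)/8


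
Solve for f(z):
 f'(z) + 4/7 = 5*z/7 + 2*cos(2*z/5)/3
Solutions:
 f(z) = C1 + 5*z^2/14 - 4*z/7 + 5*sin(2*z/5)/3


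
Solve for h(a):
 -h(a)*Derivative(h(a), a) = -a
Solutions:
 h(a) = -sqrt(C1 + a^2)
 h(a) = sqrt(C1 + a^2)


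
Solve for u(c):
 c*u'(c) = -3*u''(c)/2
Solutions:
 u(c) = C1 + C2*erf(sqrt(3)*c/3)


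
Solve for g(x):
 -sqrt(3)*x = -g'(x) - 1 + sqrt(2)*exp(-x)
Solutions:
 g(x) = C1 + sqrt(3)*x^2/2 - x - sqrt(2)*exp(-x)


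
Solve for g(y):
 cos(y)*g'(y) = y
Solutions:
 g(y) = C1 + Integral(y/cos(y), y)


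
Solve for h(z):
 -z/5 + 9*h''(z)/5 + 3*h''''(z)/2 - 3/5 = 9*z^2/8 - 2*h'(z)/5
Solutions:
 h(z) = C1 + C2*exp(z*(-3*12^(1/3)*5^(2/3)/(5 + sqrt(115))^(1/3) + 90^(1/3)*(5 + sqrt(115))^(1/3))/30)*sin(10^(1/3)*3^(1/6)*z*(10^(1/3)*3^(2/3)/(5 + sqrt(115))^(1/3) + (5 + sqrt(115))^(1/3))/10) + C3*exp(z*(-3*12^(1/3)*5^(2/3)/(5 + sqrt(115))^(1/3) + 90^(1/3)*(5 + sqrt(115))^(1/3))/30)*cos(10^(1/3)*3^(1/6)*z*(10^(1/3)*3^(2/3)/(5 + sqrt(115))^(1/3) + (5 + sqrt(115))^(1/3))/10) + C4*exp(-z*(-3*12^(1/3)*5^(2/3)/(5 + sqrt(115))^(1/3) + 90^(1/3)*(5 + sqrt(115))^(1/3))/15) + 15*z^3/16 - 397*z^2/32 + 3621*z/32


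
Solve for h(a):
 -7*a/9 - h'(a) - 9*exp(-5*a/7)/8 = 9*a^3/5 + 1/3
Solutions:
 h(a) = C1 - 9*a^4/20 - 7*a^2/18 - a/3 + 63*exp(-5*a/7)/40


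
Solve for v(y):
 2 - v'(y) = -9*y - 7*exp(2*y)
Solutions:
 v(y) = C1 + 9*y^2/2 + 2*y + 7*exp(2*y)/2


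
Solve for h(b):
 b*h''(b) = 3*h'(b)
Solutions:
 h(b) = C1 + C2*b^4


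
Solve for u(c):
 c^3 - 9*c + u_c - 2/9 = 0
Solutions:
 u(c) = C1 - c^4/4 + 9*c^2/2 + 2*c/9


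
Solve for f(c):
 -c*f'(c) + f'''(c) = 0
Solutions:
 f(c) = C1 + Integral(C2*airyai(c) + C3*airybi(c), c)


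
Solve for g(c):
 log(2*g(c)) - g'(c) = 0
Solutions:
 -Integral(1/(log(_y) + log(2)), (_y, g(c))) = C1 - c


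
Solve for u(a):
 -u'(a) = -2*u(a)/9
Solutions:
 u(a) = C1*exp(2*a/9)


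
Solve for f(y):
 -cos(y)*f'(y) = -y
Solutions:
 f(y) = C1 + Integral(y/cos(y), y)


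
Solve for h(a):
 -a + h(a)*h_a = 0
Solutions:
 h(a) = -sqrt(C1 + a^2)
 h(a) = sqrt(C1 + a^2)


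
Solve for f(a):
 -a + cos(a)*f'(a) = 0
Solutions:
 f(a) = C1 + Integral(a/cos(a), a)


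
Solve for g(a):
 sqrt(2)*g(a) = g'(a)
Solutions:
 g(a) = C1*exp(sqrt(2)*a)


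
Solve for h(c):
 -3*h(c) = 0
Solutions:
 h(c) = 0


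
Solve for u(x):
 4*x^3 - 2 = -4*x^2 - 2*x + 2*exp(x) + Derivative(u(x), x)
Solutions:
 u(x) = C1 + x^4 + 4*x^3/3 + x^2 - 2*x - 2*exp(x)


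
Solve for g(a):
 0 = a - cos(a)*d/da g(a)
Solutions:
 g(a) = C1 + Integral(a/cos(a), a)


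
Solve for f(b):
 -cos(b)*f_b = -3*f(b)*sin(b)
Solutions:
 f(b) = C1/cos(b)^3


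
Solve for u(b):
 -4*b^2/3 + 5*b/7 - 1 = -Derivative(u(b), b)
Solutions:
 u(b) = C1 + 4*b^3/9 - 5*b^2/14 + b


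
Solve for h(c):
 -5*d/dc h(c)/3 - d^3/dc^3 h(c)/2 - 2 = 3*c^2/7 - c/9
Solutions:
 h(c) = C1 + C2*sin(sqrt(30)*c/3) + C3*cos(sqrt(30)*c/3) - 3*c^3/35 + c^2/30 - 183*c/175


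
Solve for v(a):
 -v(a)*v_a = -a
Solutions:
 v(a) = -sqrt(C1 + a^2)
 v(a) = sqrt(C1 + a^2)


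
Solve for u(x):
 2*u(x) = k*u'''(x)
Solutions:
 u(x) = C1*exp(2^(1/3)*x*(1/k)^(1/3)) + C2*exp(2^(1/3)*x*(-1 + sqrt(3)*I)*(1/k)^(1/3)/2) + C3*exp(-2^(1/3)*x*(1 + sqrt(3)*I)*(1/k)^(1/3)/2)


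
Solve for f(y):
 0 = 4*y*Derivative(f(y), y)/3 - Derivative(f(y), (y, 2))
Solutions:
 f(y) = C1 + C2*erfi(sqrt(6)*y/3)


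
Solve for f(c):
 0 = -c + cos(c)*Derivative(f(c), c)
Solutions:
 f(c) = C1 + Integral(c/cos(c), c)


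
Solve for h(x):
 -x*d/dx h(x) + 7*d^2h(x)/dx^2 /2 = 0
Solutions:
 h(x) = C1 + C2*erfi(sqrt(7)*x/7)


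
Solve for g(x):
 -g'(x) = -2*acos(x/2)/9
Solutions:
 g(x) = C1 + 2*x*acos(x/2)/9 - 2*sqrt(4 - x^2)/9


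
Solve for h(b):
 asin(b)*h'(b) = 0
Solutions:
 h(b) = C1


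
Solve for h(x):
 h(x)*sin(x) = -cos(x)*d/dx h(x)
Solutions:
 h(x) = C1*cos(x)


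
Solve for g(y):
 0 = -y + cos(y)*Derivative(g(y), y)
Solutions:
 g(y) = C1 + Integral(y/cos(y), y)


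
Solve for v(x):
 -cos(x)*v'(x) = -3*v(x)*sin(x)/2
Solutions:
 v(x) = C1/cos(x)^(3/2)


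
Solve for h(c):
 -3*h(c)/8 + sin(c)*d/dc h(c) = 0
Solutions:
 h(c) = C1*(cos(c) - 1)^(3/16)/(cos(c) + 1)^(3/16)


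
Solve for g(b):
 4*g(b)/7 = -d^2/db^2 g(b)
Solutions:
 g(b) = C1*sin(2*sqrt(7)*b/7) + C2*cos(2*sqrt(7)*b/7)


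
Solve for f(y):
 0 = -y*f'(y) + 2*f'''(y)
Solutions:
 f(y) = C1 + Integral(C2*airyai(2^(2/3)*y/2) + C3*airybi(2^(2/3)*y/2), y)


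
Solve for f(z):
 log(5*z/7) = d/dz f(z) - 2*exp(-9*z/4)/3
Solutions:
 f(z) = C1 + z*log(z) + z*(-log(7) - 1 + log(5)) - 8*exp(-9*z/4)/27


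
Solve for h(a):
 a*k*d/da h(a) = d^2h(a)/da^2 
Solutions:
 h(a) = Piecewise((-sqrt(2)*sqrt(pi)*C1*erf(sqrt(2)*a*sqrt(-k)/2)/(2*sqrt(-k)) - C2, (k > 0) | (k < 0)), (-C1*a - C2, True))


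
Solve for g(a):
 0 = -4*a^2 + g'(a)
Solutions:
 g(a) = C1 + 4*a^3/3


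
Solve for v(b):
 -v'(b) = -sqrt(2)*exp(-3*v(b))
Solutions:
 v(b) = log(C1 + 3*sqrt(2)*b)/3
 v(b) = log((-3^(1/3) - 3^(5/6)*I)*(C1 + sqrt(2)*b)^(1/3)/2)
 v(b) = log((-3^(1/3) + 3^(5/6)*I)*(C1 + sqrt(2)*b)^(1/3)/2)


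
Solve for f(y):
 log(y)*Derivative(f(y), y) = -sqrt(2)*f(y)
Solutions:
 f(y) = C1*exp(-sqrt(2)*li(y))


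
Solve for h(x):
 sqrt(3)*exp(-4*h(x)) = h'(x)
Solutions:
 h(x) = log(-I*(C1 + 4*sqrt(3)*x)^(1/4))
 h(x) = log(I*(C1 + 4*sqrt(3)*x)^(1/4))
 h(x) = log(-(C1 + 4*sqrt(3)*x)^(1/4))
 h(x) = log(C1 + 4*sqrt(3)*x)/4


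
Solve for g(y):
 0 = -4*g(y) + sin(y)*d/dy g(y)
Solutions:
 g(y) = C1*(cos(y)^2 - 2*cos(y) + 1)/(cos(y)^2 + 2*cos(y) + 1)


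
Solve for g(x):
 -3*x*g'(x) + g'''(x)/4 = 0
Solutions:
 g(x) = C1 + Integral(C2*airyai(12^(1/3)*x) + C3*airybi(12^(1/3)*x), x)


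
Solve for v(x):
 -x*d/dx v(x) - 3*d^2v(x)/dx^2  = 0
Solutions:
 v(x) = C1 + C2*erf(sqrt(6)*x/6)


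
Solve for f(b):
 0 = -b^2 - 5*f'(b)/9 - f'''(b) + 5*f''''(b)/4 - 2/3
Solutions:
 f(b) = C1 + C2*exp(b*(-2^(1/3)*(5*sqrt(6585) + 407)^(1/3) - 8*2^(2/3)/(5*sqrt(6585) + 407)^(1/3) + 8)/30)*sin(2^(1/3)*sqrt(3)*b*(-(5*sqrt(6585) + 407)^(1/3) + 8*2^(1/3)/(5*sqrt(6585) + 407)^(1/3))/30) + C3*exp(b*(-2^(1/3)*(5*sqrt(6585) + 407)^(1/3) - 8*2^(2/3)/(5*sqrt(6585) + 407)^(1/3) + 8)/30)*cos(2^(1/3)*sqrt(3)*b*(-(5*sqrt(6585) + 407)^(1/3) + 8*2^(1/3)/(5*sqrt(6585) + 407)^(1/3))/30) + C4*exp(b*(8*2^(2/3)/(5*sqrt(6585) + 407)^(1/3) + 4 + 2^(1/3)*(5*sqrt(6585) + 407)^(1/3))/15) - 3*b^3/5 + 132*b/25


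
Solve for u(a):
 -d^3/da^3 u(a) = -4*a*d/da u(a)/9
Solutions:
 u(a) = C1 + Integral(C2*airyai(2^(2/3)*3^(1/3)*a/3) + C3*airybi(2^(2/3)*3^(1/3)*a/3), a)


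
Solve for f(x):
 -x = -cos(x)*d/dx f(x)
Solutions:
 f(x) = C1 + Integral(x/cos(x), x)


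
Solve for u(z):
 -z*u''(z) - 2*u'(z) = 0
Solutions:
 u(z) = C1 + C2/z


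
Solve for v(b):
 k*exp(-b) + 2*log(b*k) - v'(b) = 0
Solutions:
 v(b) = C1 + 2*b*log(b*k) - 2*b - k*exp(-b)


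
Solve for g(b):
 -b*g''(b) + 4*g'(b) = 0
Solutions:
 g(b) = C1 + C2*b^5


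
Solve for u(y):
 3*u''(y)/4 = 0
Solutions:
 u(y) = C1 + C2*y


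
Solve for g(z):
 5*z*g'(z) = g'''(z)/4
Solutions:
 g(z) = C1 + Integral(C2*airyai(20^(1/3)*z) + C3*airybi(20^(1/3)*z), z)


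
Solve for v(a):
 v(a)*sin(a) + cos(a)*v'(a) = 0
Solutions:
 v(a) = C1*cos(a)


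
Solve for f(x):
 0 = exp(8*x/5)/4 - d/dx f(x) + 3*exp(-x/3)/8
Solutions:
 f(x) = C1 + 5*exp(8*x/5)/32 - 9*exp(-x/3)/8


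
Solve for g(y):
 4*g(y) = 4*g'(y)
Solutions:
 g(y) = C1*exp(y)


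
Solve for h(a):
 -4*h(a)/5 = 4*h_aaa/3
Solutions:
 h(a) = C3*exp(-3^(1/3)*5^(2/3)*a/5) + (C1*sin(3^(5/6)*5^(2/3)*a/10) + C2*cos(3^(5/6)*5^(2/3)*a/10))*exp(3^(1/3)*5^(2/3)*a/10)


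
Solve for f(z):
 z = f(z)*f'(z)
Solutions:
 f(z) = -sqrt(C1 + z^2)
 f(z) = sqrt(C1 + z^2)


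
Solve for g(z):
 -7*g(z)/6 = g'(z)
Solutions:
 g(z) = C1*exp(-7*z/6)


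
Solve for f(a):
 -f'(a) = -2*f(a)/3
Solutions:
 f(a) = C1*exp(2*a/3)


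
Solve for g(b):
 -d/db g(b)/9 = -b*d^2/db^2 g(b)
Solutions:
 g(b) = C1 + C2*b^(10/9)


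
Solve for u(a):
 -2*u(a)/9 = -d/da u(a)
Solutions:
 u(a) = C1*exp(2*a/9)


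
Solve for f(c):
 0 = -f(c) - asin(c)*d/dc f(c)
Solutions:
 f(c) = C1*exp(-Integral(1/asin(c), c))


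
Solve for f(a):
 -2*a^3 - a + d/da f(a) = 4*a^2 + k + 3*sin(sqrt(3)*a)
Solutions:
 f(a) = C1 + a^4/2 + 4*a^3/3 + a^2/2 + a*k - sqrt(3)*cos(sqrt(3)*a)


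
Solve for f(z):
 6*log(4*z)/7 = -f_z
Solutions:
 f(z) = C1 - 6*z*log(z)/7 - 12*z*log(2)/7 + 6*z/7


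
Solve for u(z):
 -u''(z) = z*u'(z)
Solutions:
 u(z) = C1 + C2*erf(sqrt(2)*z/2)


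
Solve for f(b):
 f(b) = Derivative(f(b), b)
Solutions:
 f(b) = C1*exp(b)


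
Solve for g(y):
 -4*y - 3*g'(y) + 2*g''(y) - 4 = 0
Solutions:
 g(y) = C1 + C2*exp(3*y/2) - 2*y^2/3 - 20*y/9


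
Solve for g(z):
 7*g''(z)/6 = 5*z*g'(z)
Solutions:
 g(z) = C1 + C2*erfi(sqrt(105)*z/7)


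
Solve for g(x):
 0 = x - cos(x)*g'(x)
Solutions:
 g(x) = C1 + Integral(x/cos(x), x)


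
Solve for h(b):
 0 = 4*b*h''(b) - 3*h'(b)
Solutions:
 h(b) = C1 + C2*b^(7/4)


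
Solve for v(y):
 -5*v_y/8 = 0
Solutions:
 v(y) = C1


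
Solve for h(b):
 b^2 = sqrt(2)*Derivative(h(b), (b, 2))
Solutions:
 h(b) = C1 + C2*b + sqrt(2)*b^4/24


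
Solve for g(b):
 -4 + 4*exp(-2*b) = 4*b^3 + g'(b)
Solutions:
 g(b) = C1 - b^4 - 4*b - 2*exp(-2*b)


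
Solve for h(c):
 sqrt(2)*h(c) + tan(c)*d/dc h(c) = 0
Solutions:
 h(c) = C1/sin(c)^(sqrt(2))


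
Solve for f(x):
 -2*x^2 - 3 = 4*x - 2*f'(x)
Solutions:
 f(x) = C1 + x^3/3 + x^2 + 3*x/2


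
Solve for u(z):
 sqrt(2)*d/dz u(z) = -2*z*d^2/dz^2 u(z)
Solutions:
 u(z) = C1 + C2*z^(1 - sqrt(2)/2)


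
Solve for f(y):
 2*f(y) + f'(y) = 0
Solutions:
 f(y) = C1*exp(-2*y)


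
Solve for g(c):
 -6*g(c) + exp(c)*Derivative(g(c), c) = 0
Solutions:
 g(c) = C1*exp(-6*exp(-c))


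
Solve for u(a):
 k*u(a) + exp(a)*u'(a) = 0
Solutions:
 u(a) = C1*exp(k*exp(-a))


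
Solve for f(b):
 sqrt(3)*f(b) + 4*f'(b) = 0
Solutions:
 f(b) = C1*exp(-sqrt(3)*b/4)


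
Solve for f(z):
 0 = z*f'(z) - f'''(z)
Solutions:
 f(z) = C1 + Integral(C2*airyai(z) + C3*airybi(z), z)


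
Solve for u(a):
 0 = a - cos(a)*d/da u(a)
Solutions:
 u(a) = C1 + Integral(a/cos(a), a)


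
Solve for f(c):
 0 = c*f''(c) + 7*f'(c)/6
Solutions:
 f(c) = C1 + C2/c^(1/6)


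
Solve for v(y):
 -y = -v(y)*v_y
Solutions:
 v(y) = -sqrt(C1 + y^2)
 v(y) = sqrt(C1 + y^2)


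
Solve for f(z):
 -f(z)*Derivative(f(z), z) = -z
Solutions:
 f(z) = -sqrt(C1 + z^2)
 f(z) = sqrt(C1 + z^2)


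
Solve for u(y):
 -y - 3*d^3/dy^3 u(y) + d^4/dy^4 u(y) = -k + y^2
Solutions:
 u(y) = C1 + C2*y + C3*y^2 + C4*exp(3*y) - y^5/180 - 5*y^4/216 + y^3*(9*k - 5)/162


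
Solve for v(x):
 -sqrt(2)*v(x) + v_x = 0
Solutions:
 v(x) = C1*exp(sqrt(2)*x)


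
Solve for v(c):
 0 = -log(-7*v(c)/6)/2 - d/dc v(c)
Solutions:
 2*Integral(1/(log(-_y) - log(6) + log(7)), (_y, v(c))) = C1 - c


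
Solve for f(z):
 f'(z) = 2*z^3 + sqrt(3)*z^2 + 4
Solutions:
 f(z) = C1 + z^4/2 + sqrt(3)*z^3/3 + 4*z


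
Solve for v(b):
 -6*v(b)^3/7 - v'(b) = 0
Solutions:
 v(b) = -sqrt(14)*sqrt(-1/(C1 - 6*b))/2
 v(b) = sqrt(14)*sqrt(-1/(C1 - 6*b))/2


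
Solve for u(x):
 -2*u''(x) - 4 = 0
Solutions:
 u(x) = C1 + C2*x - x^2


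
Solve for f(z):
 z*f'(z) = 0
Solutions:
 f(z) = C1


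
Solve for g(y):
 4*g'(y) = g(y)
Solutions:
 g(y) = C1*exp(y/4)


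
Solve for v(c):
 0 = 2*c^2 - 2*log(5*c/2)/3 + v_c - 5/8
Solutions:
 v(c) = C1 - 2*c^3/3 + 2*c*log(c)/3 - 2*c*log(2)/3 - c/24 + 2*c*log(5)/3


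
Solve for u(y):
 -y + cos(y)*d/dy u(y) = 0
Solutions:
 u(y) = C1 + Integral(y/cos(y), y)


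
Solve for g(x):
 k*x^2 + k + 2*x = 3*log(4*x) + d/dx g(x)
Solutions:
 g(x) = C1 + k*x^3/3 + k*x + x^2 - 3*x*log(x) - x*log(64) + 3*x


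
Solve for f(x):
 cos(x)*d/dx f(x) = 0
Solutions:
 f(x) = C1


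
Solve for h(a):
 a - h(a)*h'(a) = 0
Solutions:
 h(a) = -sqrt(C1 + a^2)
 h(a) = sqrt(C1 + a^2)


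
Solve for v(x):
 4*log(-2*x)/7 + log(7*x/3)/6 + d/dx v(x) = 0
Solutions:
 v(x) = C1 - 31*x*log(x)/42 + x*(-24*log(2) - 7*log(7) + 7*log(3) + 31 - 24*I*pi)/42


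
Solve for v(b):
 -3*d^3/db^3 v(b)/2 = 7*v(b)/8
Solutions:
 v(b) = C3*exp(b*(-126^(1/3) + 3*14^(1/3)*3^(2/3))/24)*sin(14^(1/3)*3^(1/6)*b/4) + C4*exp(b*(-126^(1/3) + 3*14^(1/3)*3^(2/3))/24)*cos(14^(1/3)*3^(1/6)*b/4) + C5*exp(-b*(126^(1/3) + 3*14^(1/3)*3^(2/3))/24) + (C1*sin(14^(1/3)*3^(1/6)*b/4) + C2*cos(14^(1/3)*3^(1/6)*b/4))*exp(126^(1/3)*b/12)
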